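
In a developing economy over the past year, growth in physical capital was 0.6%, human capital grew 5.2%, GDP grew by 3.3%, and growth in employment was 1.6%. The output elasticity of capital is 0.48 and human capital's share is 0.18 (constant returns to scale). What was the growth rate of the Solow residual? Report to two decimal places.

Labor's share = 1 − 0.48 − 0.18 = 0.34.
Physical capital: 0.48 × 0.6 = 0.288 pp.
Human capital: 0.18 × 5.2 = 0.936 pp.
Employment: 0.34 × 1.6 = 0.544 pp.
TFP growth = 3.3 − 1.768 = 1.532%.

The Solow residual growth was 1.53%.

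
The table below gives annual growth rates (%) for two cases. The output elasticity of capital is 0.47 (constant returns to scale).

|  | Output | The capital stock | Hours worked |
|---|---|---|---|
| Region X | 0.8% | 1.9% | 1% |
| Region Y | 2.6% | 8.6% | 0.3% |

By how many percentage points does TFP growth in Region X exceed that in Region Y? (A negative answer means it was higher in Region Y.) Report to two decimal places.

0.98 percentage points

Labor's share = 1 − 0.47 = 0.53.
Region X: TFP = 0.8 − 0.893 − 0.53 = -0.623%.
Region Y: TFP = 2.6 − 4.042 − 0.159 = -1.601%.
Difference = -0.623 − (-1.601) = 0.978 pp.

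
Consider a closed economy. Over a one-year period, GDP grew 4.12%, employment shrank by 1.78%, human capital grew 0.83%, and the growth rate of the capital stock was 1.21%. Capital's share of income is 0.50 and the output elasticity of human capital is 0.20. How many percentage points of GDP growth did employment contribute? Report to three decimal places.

Labor's share = 1 − 0.5 − 0.2 = 0.3.
Contribution = share × growth = 0.3 × (-1.78) = -0.534 pp.

-0.534 pp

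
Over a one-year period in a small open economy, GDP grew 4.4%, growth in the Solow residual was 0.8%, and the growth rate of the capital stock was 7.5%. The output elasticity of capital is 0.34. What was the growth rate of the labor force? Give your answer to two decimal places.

Labor's share = 1 − 0.34 = 0.66.
gY = gA + 0.34×7.5 + 0.66×g.
0.66×g = 4.4 − 0.8 − 2.55 = 1.05.
g = 1.05 / 0.66 = 1.5909%.

1.59%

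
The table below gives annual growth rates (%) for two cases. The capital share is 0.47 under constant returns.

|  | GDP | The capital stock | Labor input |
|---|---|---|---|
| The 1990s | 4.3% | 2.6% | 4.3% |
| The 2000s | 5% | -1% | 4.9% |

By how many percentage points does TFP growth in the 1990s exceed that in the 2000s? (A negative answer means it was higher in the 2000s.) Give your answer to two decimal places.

-2.07 percentage points

Labor's share = 1 − 0.47 = 0.53.
The 1990s: TFP = 4.3 − 1.222 − 2.279 = 0.799%.
The 2000s: TFP = 5 + 0.47 − 2.597 = 2.873%.
Difference = 0.799 − (2.873) = -2.074 pp.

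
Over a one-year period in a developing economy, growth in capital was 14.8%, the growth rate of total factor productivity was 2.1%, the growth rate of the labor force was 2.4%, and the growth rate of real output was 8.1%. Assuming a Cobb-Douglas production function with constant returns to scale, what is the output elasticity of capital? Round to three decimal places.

gY = gA + α·gK + (1−α)·gL, so gY − gA − gL = α(gK − gL).
8.1 − 2.1 − 2.4 = α × (14.8 − 2.4).
3.6 = 12.4 α, so α = 0.29032.

0.290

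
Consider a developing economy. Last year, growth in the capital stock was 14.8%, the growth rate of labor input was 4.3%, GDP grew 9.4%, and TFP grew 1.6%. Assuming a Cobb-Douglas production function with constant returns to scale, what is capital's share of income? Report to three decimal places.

0.333

gY = gA + α·gK + (1−α)·gL, so gY − gA − gL = α(gK − gL).
9.4 − 1.6 − 4.3 = α × (14.8 − 4.3).
3.5 = 10.5 α, so α = 0.33333.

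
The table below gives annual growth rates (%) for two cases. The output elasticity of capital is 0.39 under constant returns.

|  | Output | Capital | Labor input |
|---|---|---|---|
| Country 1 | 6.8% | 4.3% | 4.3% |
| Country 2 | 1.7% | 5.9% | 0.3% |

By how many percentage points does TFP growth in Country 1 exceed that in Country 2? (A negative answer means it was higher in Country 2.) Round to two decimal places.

Labor's share = 1 − 0.39 = 0.61.
Country 1: TFP = 6.8 − 1.677 − 2.623 = 2.5%.
Country 2: TFP = 1.7 − 2.301 − 0.183 = -0.784%.
Difference = 2.5 − (-0.784) = 3.284 pp.

3.28 percentage points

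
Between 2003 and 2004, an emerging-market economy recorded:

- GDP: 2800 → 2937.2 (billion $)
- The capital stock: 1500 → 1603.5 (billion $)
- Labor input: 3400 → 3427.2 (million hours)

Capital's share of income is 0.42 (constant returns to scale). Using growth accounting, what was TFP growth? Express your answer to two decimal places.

1.54%

GDP growth = (2937.2 − 2800) / 2800 = 4.9%.
The capital stock growth = (1603.5 − 1500) / 1500 = 6.9%.
Labor input growth = (3427.2 − 3400) / 3400 = 0.8%.
Labor's share = 1 − 0.42 = 0.58.
The capital stock: 0.42 × 6.9 = 2.898 pp.
Labor input: 0.58 × 0.8 = 0.464 pp.
TFP growth = 4.9 − 3.362 = 1.538%.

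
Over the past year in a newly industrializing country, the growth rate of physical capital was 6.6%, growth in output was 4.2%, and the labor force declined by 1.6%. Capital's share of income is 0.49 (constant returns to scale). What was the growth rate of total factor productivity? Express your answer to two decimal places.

1.78%

Labor's share = 1 − 0.49 = 0.51.
Physical capital: 0.49 × 6.6 = 3.234 pp.
The labor force: 0.51 × (-1.6) = -0.816 pp.
TFP growth = 4.2 − 2.418 = 1.782%.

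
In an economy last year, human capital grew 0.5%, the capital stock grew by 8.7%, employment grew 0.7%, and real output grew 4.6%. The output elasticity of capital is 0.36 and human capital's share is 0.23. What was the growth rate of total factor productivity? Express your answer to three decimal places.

Labor's share = 1 − 0.36 − 0.23 = 0.41.
The capital stock: 0.36 × 8.7 = 3.132 pp.
Human capital: 0.23 × 0.5 = 0.115 pp.
Employment: 0.41 × 0.7 = 0.287 pp.
TFP growth = 4.6 − 3.534 = 1.066%.

1.066%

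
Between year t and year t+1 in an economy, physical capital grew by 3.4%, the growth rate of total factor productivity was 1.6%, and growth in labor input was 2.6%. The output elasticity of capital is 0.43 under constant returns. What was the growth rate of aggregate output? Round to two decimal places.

4.54%

Labor's share = 1 − 0.43 = 0.57.
Physical capital: 0.43 × 3.4 = 1.462 pp.
Labor input: 0.57 × 2.6 = 1.482 pp.
Output growth = 1.6 + 2.944 = 4.544%.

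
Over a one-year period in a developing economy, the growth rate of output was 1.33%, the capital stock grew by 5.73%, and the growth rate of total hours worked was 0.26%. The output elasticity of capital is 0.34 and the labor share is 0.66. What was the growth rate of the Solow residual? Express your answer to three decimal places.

Labor's share = 1 − 0.34 = 0.66.
The capital stock: 0.34 × 5.73 = 1.9482 pp.
Total hours worked: 0.66 × 0.26 = 0.1716 pp.
TFP growth = 1.33 − 2.1198 = -0.7898%.

-0.790%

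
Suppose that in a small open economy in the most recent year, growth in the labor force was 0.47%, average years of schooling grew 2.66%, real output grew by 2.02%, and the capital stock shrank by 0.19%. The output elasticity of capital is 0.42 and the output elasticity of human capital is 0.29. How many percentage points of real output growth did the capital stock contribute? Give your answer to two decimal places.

Contribution = share × growth = 0.42 × (-0.19) = -0.0798 pp.

-0.08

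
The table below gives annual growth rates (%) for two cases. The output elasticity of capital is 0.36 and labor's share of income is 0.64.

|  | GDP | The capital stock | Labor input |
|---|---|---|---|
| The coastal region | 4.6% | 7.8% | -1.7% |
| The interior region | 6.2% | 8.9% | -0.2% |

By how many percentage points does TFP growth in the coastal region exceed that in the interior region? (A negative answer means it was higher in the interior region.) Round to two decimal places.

-0.24 percentage points

Labor's share = 1 − 0.36 = 0.64.
The coastal region: TFP = 4.6 − 2.808 + 1.088 = 2.88%.
The interior region: TFP = 6.2 − 3.204 + 0.128 = 3.124%.
Difference = 2.88 − (3.124) = -0.244 pp.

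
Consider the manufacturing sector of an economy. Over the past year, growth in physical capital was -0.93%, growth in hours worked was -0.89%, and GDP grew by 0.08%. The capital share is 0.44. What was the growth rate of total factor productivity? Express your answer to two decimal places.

Labor's share = 1 − 0.44 = 0.56.
Physical capital: 0.44 × (-0.93) = -0.4092 pp.
Hours worked: 0.56 × (-0.89) = -0.4984 pp.
TFP growth = 0.08 + 0.9076 = 0.9876%.

0.99%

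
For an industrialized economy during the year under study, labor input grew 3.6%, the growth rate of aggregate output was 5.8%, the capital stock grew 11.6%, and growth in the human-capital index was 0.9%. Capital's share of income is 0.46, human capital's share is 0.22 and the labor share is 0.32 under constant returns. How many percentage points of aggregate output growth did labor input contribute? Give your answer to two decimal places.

Labor's share = 1 − 0.46 − 0.22 = 0.32.
Contribution = share × growth = 0.32 × 3.6 = 1.152 pp.

1.15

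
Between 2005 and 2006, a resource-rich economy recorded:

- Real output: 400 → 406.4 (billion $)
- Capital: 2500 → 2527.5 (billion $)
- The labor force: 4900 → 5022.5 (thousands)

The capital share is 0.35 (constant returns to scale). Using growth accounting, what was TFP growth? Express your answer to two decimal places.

Real output growth = (406.4 − 400) / 400 = 1.6%.
Capital growth = (2527.5 − 2500) / 2500 = 1.1%.
The labor force growth = (5022.5 − 4900) / 4900 = 2.5%.
Labor's share = 1 − 0.35 = 0.65.
Capital: 0.35 × 1.1 = 0.385 pp.
The labor force: 0.65 × 2.5 = 1.625 pp.
TFP growth = 1.6 − 2.01 = -0.41%.

-0.41%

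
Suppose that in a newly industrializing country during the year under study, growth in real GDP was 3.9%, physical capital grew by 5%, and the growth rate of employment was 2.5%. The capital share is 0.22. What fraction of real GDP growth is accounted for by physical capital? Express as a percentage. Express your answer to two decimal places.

Physical capital accounted for 28.21% of growth.

Physical capital contributed 0.22 × 5 = 1.1 pp.
Share of growth = 1.1 / 3.9 × 100 = 28.2051%.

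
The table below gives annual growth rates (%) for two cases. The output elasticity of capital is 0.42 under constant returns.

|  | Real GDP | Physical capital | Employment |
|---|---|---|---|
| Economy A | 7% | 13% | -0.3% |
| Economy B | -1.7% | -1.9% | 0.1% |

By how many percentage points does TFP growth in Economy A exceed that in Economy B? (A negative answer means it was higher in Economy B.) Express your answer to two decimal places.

2.67 percentage points

Labor's share = 1 − 0.42 = 0.58.
Economy A: TFP = 7 − 5.46 + 0.174 = 1.714%.
Economy B: TFP = -1.7 + 0.798 − 0.058 = -0.96%.
Difference = 1.714 − (-0.96) = 2.674 pp.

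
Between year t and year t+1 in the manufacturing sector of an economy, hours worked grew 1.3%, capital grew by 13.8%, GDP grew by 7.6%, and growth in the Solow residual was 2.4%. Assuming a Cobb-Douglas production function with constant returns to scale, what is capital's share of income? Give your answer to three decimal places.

Capital's share of income is 0.312.

gY = gA + α·gK + (1−α)·gL, so gY − gA − gL = α(gK − gL).
7.6 − 2.4 − 1.3 = α × (13.8 − 1.3).
3.9 = 12.5 α, so α = 0.312.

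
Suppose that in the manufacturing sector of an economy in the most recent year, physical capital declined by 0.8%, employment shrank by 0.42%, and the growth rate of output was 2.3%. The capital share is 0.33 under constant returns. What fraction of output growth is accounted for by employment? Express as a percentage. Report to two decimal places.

-12.23%

Labor's share = 1 − 0.33 = 0.67.
Employment contributed 0.67 × (-0.42) = -0.2814 pp.
Share of growth = -0.2814 / 2.3 × 100 = -12.2348%.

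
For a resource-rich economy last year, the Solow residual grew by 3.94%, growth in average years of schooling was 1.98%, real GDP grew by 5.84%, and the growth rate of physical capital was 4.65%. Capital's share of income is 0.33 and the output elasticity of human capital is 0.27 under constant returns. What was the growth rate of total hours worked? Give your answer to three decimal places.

-0.423%

Labor's share = 1 − 0.33 − 0.27 = 0.4.
gY = gA + 0.33×4.65 + 0.27×1.98 + 0.4×g.
0.4×g = 5.84 − 3.94 − 2.0691 = -0.1691.
g = -0.1691 / 0.4 = -0.42275%.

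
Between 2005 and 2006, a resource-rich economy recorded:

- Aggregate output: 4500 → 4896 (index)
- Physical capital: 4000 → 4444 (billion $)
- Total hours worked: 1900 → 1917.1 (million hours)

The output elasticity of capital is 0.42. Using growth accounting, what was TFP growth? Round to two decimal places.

Aggregate output growth = (4896 − 4500) / 4500 = 8.8%.
Physical capital growth = (4444 − 4000) / 4000 = 11.1%.
Total hours worked growth = (1917.1 − 1900) / 1900 = 0.9%.
Labor's share = 1 − 0.42 = 0.58.
Physical capital: 0.42 × 11.1 = 4.662 pp.
Total hours worked: 0.58 × 0.9 = 0.522 pp.
TFP growth = 8.8 − 5.184 = 3.616%.

3.62%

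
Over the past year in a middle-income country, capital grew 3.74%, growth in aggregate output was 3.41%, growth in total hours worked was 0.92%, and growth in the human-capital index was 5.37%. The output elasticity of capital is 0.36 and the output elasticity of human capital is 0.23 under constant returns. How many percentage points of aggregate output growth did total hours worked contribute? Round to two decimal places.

0.38 percentage points

Labor's share = 1 − 0.36 − 0.23 = 0.41.
Contribution = share × growth = 0.41 × 0.92 = 0.3772 pp.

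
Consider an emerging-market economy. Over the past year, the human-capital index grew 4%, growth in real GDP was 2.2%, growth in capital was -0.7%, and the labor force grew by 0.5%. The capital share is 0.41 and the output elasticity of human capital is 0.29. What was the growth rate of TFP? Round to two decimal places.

Labor's share = 1 − 0.41 − 0.29 = 0.3.
Capital: 0.41 × (-0.7) = -0.287 pp.
The human-capital index: 0.29 × 4 = 1.16 pp.
The labor force: 0.3 × 0.5 = 0.15 pp.
TFP growth = 2.2 − 1.023 = 1.177%.

1.18%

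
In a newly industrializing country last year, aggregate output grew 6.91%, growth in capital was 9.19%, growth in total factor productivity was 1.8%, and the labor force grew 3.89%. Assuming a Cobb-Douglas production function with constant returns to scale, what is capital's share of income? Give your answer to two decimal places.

gY = gA + α·gK + (1−α)·gL, so gY − gA − gL = α(gK − gL).
6.91 − 1.8 − 3.89 = α × (9.19 − 3.89).
1.22 = 5.3 α, so α = 0.2302.

α = 0.23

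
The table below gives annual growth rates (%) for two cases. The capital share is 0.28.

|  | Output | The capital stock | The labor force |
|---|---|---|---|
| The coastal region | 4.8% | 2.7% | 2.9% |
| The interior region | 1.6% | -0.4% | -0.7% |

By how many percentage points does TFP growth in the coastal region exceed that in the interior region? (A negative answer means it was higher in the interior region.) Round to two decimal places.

Labor's share = 1 − 0.28 = 0.72.
The coastal region: TFP = 4.8 − 0.756 − 2.088 = 1.956%.
The interior region: TFP = 1.6 + 0.112 + 0.504 = 2.216%.
Difference = 1.956 − (2.216) = -0.26 pp.

-0.26 percentage points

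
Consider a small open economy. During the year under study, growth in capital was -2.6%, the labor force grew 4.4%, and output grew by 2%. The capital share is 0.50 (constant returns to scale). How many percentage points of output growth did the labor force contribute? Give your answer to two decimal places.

2.20 percentage points

Labor's share = 1 − 0.5 = 0.5.
Contribution = share × growth = 0.5 × 4.4 = 2.2 pp.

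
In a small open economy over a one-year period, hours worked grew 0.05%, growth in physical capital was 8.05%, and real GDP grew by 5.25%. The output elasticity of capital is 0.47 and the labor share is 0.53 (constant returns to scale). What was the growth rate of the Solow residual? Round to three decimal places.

1.440%

Labor's share = 1 − 0.47 = 0.53.
Physical capital: 0.47 × 8.05 = 3.7835 pp.
Hours worked: 0.53 × 0.05 = 0.0265 pp.
TFP growth = 5.25 − 3.81 = 1.44%.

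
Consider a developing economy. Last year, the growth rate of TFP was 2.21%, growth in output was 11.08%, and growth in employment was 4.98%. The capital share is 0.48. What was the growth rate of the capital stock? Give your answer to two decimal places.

Labor's share = 1 − 0.48 = 0.52.
gY = gA + 0.52×4.98 + 0.48×g.
0.48×g = 11.08 − 2.21 − 2.5896 = 6.2804.
g = 6.2804 / 0.48 = 13.0842%.

13.08%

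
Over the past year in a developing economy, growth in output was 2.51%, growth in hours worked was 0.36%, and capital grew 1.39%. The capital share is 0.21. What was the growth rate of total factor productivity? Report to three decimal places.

1.934%

Labor's share = 1 − 0.21 = 0.79.
Capital: 0.21 × 1.39 = 0.2919 pp.
Hours worked: 0.79 × 0.36 = 0.2844 pp.
TFP growth = 2.51 − 0.5763 = 1.9337%.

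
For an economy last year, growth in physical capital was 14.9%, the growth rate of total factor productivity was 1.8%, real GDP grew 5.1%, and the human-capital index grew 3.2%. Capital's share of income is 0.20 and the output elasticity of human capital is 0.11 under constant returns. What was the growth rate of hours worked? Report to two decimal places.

Labor's share = 1 − 0.2 − 0.11 = 0.69.
gY = gA + 0.2×14.9 + 0.11×3.2 + 0.69×g.
0.69×g = 5.1 − 1.8 − 3.332 = -0.032.
g = -0.032 / 0.69 = -0.0464%.

-0.05%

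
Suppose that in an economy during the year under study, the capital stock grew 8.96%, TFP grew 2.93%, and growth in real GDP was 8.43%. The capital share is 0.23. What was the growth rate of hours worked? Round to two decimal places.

Hours worked grew 4.47%.

Labor's share = 1 − 0.23 = 0.77.
gY = gA + 0.23×8.96 + 0.77×g.
0.77×g = 8.43 − 2.93 − 2.0608 = 3.4392.
g = 3.4392 / 0.77 = 4.4665%.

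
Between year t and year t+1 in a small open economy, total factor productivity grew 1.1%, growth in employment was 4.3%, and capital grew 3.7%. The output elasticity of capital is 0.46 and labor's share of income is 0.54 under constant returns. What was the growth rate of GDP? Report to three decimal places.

Labor's share = 1 − 0.46 = 0.54.
Capital: 0.46 × 3.7 = 1.702 pp.
Employment: 0.54 × 4.3 = 2.322 pp.
Output growth = 1.1 + 4.024 = 5.124%.

5.124%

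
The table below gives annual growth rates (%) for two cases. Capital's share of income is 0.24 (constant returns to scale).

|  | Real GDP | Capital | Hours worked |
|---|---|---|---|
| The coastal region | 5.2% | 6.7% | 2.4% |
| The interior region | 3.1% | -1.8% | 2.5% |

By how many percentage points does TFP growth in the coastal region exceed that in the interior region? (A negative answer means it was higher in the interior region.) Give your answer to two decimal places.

Labor's share = 1 − 0.24 = 0.76.
The coastal region: TFP = 5.2 − 1.608 − 1.824 = 1.768%.
The interior region: TFP = 3.1 + 0.432 − 1.9 = 1.632%.
Difference = 1.768 − (1.632) = 0.136 pp.

0.14 percentage points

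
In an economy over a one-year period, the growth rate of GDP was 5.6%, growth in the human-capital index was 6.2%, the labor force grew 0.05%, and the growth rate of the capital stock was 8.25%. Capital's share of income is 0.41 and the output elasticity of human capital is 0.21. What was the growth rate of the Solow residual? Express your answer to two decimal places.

The Solow residual grew 0.90%.

Labor's share = 1 − 0.41 − 0.21 = 0.38.
The capital stock: 0.41 × 8.25 = 3.3825 pp.
The human-capital index: 0.21 × 6.2 = 1.302 pp.
The labor force: 0.38 × 0.05 = 0.019 pp.
TFP growth = 5.6 − 4.7035 = 0.8965%.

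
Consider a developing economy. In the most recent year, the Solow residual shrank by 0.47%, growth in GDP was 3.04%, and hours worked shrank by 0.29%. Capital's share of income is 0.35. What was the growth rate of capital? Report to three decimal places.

Capital grew 10.567%.

Labor's share = 1 − 0.35 = 0.65.
gY = gA + 0.65×(-0.29) + 0.35×g.
0.35×g = 3.04 + 0.47 + 0.1885 = 3.6985.
g = 3.6985 / 0.35 = 10.56714%.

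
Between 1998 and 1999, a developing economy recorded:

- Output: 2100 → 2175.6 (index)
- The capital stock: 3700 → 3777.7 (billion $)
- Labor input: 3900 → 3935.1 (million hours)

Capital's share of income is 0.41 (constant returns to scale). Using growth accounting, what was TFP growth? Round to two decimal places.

Output growth = (2175.6 − 2100) / 2100 = 3.6%.
The capital stock growth = (3777.7 − 3700) / 3700 = 2.1%.
Labor input growth = (3935.1 − 3900) / 3900 = 0.9%.
Labor's share = 1 − 0.41 = 0.59.
The capital stock: 0.41 × 2.1 = 0.861 pp.
Labor input: 0.59 × 0.9 = 0.531 pp.
TFP growth = 3.6 − 1.392 = 2.208%.

TFP grew 2.21%.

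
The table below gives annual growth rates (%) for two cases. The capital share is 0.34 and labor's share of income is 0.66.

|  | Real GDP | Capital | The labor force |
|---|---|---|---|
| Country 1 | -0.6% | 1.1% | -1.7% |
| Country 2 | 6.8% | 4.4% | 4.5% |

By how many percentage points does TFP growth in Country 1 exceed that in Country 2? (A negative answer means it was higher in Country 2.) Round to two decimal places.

-2.19 percentage points

Labor's share = 1 − 0.34 = 0.66.
Country 1: TFP = -0.6 − 0.374 + 1.122 = 0.148%.
Country 2: TFP = 6.8 − 1.496 − 2.97 = 2.334%.
Difference = 0.148 − (2.334) = -2.186 pp.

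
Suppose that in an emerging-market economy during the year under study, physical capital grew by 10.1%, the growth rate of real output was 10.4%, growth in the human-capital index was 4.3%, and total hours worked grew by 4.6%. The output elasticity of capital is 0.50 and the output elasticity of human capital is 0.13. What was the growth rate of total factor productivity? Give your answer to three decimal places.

Labor's share = 1 − 0.5 − 0.13 = 0.37.
Physical capital: 0.5 × 10.1 = 5.05 pp.
The human-capital index: 0.13 × 4.3 = 0.559 pp.
Total hours worked: 0.37 × 4.6 = 1.702 pp.
TFP growth = 10.4 − 7.311 = 3.089%.

3.089%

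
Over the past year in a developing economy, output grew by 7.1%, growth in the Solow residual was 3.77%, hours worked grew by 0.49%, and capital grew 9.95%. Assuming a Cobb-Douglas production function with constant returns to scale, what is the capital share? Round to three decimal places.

gY = gA + α·gK + (1−α)·gL, so gY − gA − gL = α(gK − gL).
7.1 − 3.77 − 0.49 = α × (9.95 − 0.49).
2.84 = 9.46 α, so α = 0.30021.

α = 0.300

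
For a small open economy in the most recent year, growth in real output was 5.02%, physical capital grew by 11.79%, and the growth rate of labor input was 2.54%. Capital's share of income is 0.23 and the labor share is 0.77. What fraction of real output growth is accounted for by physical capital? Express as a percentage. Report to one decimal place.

Physical capital accounted for 54.0% of growth.

Physical capital contributed 0.23 × 11.79 = 2.7117 pp.
Share of growth = 2.7117 / 5.02 × 100 = 54.018%.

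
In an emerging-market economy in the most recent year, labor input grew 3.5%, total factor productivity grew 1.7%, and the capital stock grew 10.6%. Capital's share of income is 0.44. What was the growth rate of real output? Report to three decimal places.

8.324%

Labor's share = 1 − 0.44 = 0.56.
The capital stock: 0.44 × 10.6 = 4.664 pp.
Labor input: 0.56 × 3.5 = 1.96 pp.
Output growth = 1.7 + 6.624 = 8.324%.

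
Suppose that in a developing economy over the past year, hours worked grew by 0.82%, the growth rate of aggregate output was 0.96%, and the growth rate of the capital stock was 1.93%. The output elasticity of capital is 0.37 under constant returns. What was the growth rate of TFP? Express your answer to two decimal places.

-0.27%

Labor's share = 1 − 0.37 = 0.63.
The capital stock: 0.37 × 1.93 = 0.7141 pp.
Hours worked: 0.63 × 0.82 = 0.5166 pp.
TFP growth = 0.96 − 1.2307 = -0.2707%.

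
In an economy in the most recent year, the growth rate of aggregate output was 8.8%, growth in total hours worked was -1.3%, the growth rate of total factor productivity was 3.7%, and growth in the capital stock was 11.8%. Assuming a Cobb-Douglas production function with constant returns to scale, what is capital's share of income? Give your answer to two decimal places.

α = 0.49

gY = gA + α·gK + (1−α)·gL, so gY − gA − gL = α(gK − gL).
8.8 − 3.7 + 1.3 = α × (11.8 − (-1.3)).
6.4 = 13.1 α, so α = 0.4885.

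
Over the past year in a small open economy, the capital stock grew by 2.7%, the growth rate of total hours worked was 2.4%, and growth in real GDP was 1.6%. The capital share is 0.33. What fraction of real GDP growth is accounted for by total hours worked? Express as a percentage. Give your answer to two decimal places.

Labor's share = 1 − 0.33 = 0.67.
Total hours worked contributed 0.67 × 2.4 = 1.608 pp.
Share of growth = 1.608 / 1.6 × 100 = 100.5%.

100.50%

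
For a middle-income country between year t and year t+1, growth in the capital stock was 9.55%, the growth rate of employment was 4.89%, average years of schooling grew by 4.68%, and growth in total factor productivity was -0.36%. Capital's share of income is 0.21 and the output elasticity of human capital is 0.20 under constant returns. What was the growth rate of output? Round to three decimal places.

5.467%

Labor's share = 1 − 0.21 − 0.2 = 0.59.
The capital stock: 0.21 × 9.55 = 2.0055 pp.
Average years of schooling: 0.2 × 4.68 = 0.936 pp.
Employment: 0.59 × 4.89 = 2.8851 pp.
Output growth = -0.36 + 5.8266 = 5.4666%.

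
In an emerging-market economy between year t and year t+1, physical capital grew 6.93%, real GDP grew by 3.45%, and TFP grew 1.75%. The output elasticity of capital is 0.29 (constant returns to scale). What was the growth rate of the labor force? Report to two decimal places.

Labor's share = 1 − 0.29 = 0.71.
gY = gA + 0.29×6.93 + 0.71×g.
0.71×g = 3.45 − 1.75 − 2.0097 = -0.3097.
g = -0.3097 / 0.71 = -0.4362%.

-0.44%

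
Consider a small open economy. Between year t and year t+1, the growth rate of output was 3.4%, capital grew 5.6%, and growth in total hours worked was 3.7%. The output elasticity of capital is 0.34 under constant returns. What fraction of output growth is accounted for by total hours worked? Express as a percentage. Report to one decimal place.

Labor's share = 1 − 0.34 = 0.66.
Total hours worked contributed 0.66 × 3.7 = 2.442 pp.
Share of growth = 2.442 / 3.4 × 100 = 71.824%.

71.8%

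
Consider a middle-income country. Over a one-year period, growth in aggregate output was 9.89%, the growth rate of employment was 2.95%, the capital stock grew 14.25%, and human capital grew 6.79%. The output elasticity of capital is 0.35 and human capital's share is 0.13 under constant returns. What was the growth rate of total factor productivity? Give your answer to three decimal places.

Labor's share = 1 − 0.35 − 0.13 = 0.52.
The capital stock: 0.35 × 14.25 = 4.9875 pp.
Human capital: 0.13 × 6.79 = 0.8827 pp.
Employment: 0.52 × 2.95 = 1.534 pp.
TFP growth = 9.89 − 7.4042 = 2.4858%.

Total factor productivity grew 2.486%.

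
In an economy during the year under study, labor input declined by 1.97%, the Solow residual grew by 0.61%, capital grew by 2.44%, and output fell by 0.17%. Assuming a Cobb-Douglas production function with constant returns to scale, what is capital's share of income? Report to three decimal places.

gY = gA + α·gK + (1−α)·gL, so gY − gA − gL = α(gK − gL).
-0.17 − 0.61 + 1.97 = α × (2.44 − (-1.97)).
1.19 = 4.41 α, so α = 0.26984.

α = 0.270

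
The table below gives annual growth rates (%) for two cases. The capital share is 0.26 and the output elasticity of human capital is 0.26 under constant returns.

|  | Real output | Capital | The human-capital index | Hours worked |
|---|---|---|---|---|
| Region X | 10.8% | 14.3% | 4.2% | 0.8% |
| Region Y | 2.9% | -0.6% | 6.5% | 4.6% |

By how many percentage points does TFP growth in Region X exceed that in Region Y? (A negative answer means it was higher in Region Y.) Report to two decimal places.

Labor's share = 1 − 0.26 − 0.26 = 0.48.
Region X: TFP = 10.8 − 3.718 − 1.092 − 0.384 = 5.606%.
Region Y: TFP = 2.9 + 0.156 − 1.69 − 2.208 = -0.842%.
Difference = 5.606 − (-0.842) = 6.448 pp.

6.45 percentage points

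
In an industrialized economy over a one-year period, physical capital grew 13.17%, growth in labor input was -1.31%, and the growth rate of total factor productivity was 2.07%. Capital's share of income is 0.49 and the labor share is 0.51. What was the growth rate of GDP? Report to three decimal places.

7.855%

Labor's share = 1 − 0.49 = 0.51.
Physical capital: 0.49 × 13.17 = 6.4533 pp.
Labor input: 0.51 × (-1.31) = -0.6681 pp.
Output growth = 2.07 + 5.7852 = 7.8552%.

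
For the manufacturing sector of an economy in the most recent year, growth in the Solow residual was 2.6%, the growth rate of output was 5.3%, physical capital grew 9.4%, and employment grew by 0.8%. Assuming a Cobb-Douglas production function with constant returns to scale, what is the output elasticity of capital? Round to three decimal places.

The output elasticity of capital is 0.221.

gY = gA + α·gK + (1−α)·gL, so gY − gA − gL = α(gK − gL).
5.3 − 2.6 − 0.8 = α × (9.4 − 0.8).
1.9 = 8.6 α, so α = 0.22093.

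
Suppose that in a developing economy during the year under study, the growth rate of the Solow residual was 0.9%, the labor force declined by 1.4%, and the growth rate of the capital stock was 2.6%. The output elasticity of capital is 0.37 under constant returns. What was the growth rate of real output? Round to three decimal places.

Labor's share = 1 − 0.37 = 0.63.
The capital stock: 0.37 × 2.6 = 0.962 pp.
The labor force: 0.63 × (-1.4) = -0.882 pp.
Output growth = 0.9 + 0.08 = 0.98%.

Real output grew 0.980%.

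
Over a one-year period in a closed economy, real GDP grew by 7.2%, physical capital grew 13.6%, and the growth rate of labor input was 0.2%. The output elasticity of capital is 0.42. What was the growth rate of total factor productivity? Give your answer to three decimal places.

Labor's share = 1 − 0.42 = 0.58.
Physical capital: 0.42 × 13.6 = 5.712 pp.
Labor input: 0.58 × 0.2 = 0.116 pp.
TFP growth = 7.2 − 5.828 = 1.372%.

1.372%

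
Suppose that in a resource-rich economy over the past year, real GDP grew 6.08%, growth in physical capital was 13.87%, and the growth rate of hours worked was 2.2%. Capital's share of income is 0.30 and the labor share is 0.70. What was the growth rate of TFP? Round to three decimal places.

Labor's share = 1 − 0.3 = 0.7.
Physical capital: 0.3 × 13.87 = 4.161 pp.
Hours worked: 0.7 × 2.2 = 1.54 pp.
TFP growth = 6.08 − 5.701 = 0.379%.

0.379%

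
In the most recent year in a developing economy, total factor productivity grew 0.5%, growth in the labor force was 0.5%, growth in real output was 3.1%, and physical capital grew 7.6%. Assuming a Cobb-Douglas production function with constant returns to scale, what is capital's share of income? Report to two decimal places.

gY = gA + α·gK + (1−α)·gL, so gY − gA − gL = α(gK − gL).
3.1 − 0.5 − 0.5 = α × (7.6 − 0.5).
2.1 = 7.1 α, so α = 0.2958.

Capital's share of income is 0.30.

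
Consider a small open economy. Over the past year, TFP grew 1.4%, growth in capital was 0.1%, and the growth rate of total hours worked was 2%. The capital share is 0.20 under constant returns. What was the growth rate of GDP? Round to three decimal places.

GDP growth was 3.020%.

Labor's share = 1 − 0.2 = 0.8.
Capital: 0.2 × 0.1 = 0.02 pp.
Total hours worked: 0.8 × 2 = 1.6 pp.
Output growth = 1.4 + 1.62 = 3.02%.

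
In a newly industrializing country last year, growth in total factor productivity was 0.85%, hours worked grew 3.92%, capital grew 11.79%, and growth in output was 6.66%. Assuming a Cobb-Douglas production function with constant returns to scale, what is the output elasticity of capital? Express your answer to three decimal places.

α = 0.240

gY = gA + α·gK + (1−α)·gL, so gY − gA − gL = α(gK − gL).
6.66 − 0.85 − 3.92 = α × (11.79 − 3.92).
1.89 = 7.87 α, so α = 0.24015.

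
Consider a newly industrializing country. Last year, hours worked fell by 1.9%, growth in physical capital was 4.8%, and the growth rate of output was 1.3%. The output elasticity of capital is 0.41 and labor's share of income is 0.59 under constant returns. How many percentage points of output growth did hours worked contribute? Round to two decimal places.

Labor's share = 1 − 0.41 = 0.59.
Contribution = share × growth = 0.59 × (-1.9) = -1.121 pp.

-1.12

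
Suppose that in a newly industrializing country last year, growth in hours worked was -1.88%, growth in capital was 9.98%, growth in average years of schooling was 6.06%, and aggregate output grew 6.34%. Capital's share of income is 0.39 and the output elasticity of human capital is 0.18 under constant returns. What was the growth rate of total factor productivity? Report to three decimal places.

Labor's share = 1 − 0.39 − 0.18 = 0.43.
Capital: 0.39 × 9.98 = 3.8922 pp.
Average years of schooling: 0.18 × 6.06 = 1.0908 pp.
Hours worked: 0.43 × (-1.88) = -0.8084 pp.
TFP growth = 6.34 − 4.1746 = 2.1654%.

2.165%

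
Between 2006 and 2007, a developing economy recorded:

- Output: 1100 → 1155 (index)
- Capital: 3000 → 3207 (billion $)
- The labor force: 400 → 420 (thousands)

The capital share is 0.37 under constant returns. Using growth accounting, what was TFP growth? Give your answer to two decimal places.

Output growth = (1155 − 1100) / 1100 = 5%.
Capital growth = (3207 − 3000) / 3000 = 6.9%.
The labor force growth = (420 − 400) / 400 = 5%.
Labor's share = 1 − 0.37 = 0.63.
Capital: 0.37 × 6.9 = 2.553 pp.
The labor force: 0.63 × 5 = 3.15 pp.
TFP growth = 5 − 5.703 = -0.703%.

-0.70%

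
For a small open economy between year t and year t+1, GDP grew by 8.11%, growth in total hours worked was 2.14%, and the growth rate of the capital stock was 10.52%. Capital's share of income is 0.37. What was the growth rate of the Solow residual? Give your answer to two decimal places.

2.87%

Labor's share = 1 − 0.37 = 0.63.
The capital stock: 0.37 × 10.52 = 3.8924 pp.
Total hours worked: 0.63 × 2.14 = 1.3482 pp.
TFP growth = 8.11 − 5.2406 = 2.8694%.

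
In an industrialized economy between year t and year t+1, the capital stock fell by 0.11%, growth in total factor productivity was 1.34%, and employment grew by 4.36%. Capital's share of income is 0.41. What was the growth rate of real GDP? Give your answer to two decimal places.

Labor's share = 1 − 0.41 = 0.59.
The capital stock: 0.41 × (-0.11) = -0.0451 pp.
Employment: 0.59 × 4.36 = 2.5724 pp.
Output growth = 1.34 + 2.5273 = 3.8673%.

3.87%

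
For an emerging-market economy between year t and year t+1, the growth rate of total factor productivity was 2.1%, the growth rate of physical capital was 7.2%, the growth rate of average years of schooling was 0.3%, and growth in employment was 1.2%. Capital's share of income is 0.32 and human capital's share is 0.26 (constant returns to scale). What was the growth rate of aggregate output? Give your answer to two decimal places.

Labor's share = 1 − 0.32 − 0.26 = 0.42.
Physical capital: 0.32 × 7.2 = 2.304 pp.
Average years of schooling: 0.26 × 0.3 = 0.078 pp.
Employment: 0.42 × 1.2 = 0.504 pp.
Output growth = 2.1 + 2.886 = 4.986%.

4.99%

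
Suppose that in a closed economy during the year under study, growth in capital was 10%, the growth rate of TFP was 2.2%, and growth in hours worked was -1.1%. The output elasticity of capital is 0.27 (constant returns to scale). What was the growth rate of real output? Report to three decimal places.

Labor's share = 1 − 0.27 = 0.73.
Capital: 0.27 × 10 = 2.7 pp.
Hours worked: 0.73 × (-1.1) = -0.803 pp.
Output growth = 2.2 + 1.897 = 4.097%.

4.097%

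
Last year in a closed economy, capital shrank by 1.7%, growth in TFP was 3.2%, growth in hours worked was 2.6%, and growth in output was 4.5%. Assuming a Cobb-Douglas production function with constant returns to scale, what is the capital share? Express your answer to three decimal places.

The capital share is 0.302.

gY = gA + α·gK + (1−α)·gL, so gY − gA − gL = α(gK − gL).
4.5 − 3.2 − 2.6 = α × (-1.7 − 2.6).
-1.3 = -4.3 α, so α = 0.30233.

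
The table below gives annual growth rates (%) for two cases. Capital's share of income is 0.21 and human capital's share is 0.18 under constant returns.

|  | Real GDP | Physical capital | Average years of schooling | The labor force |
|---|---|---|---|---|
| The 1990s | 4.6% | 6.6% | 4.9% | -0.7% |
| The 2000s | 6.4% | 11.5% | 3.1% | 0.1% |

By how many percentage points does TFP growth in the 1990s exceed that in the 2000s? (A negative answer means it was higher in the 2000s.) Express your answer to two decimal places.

Labor's share = 1 − 0.21 − 0.18 = 0.61.
The 1990s: TFP = 4.6 − 1.386 − 0.882 + 0.427 = 2.759%.
The 2000s: TFP = 6.4 − 2.415 − 0.558 − 0.061 = 3.366%.
Difference = 2.759 − (3.366) = -0.607 pp.

-0.61 percentage points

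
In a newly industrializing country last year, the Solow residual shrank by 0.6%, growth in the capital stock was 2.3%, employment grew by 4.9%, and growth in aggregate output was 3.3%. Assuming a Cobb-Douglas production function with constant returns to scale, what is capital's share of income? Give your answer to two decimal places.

α = 0.38

gY = gA + α·gK + (1−α)·gL, so gY − gA − gL = α(gK − gL).
3.3 + 0.6 − 4.9 = α × (2.3 − 4.9).
-1 = -2.6 α, so α = 0.3846.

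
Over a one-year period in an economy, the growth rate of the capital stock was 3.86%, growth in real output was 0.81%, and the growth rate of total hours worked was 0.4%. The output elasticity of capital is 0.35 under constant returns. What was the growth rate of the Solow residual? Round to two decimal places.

-0.80%

Labor's share = 1 − 0.35 = 0.65.
The capital stock: 0.35 × 3.86 = 1.351 pp.
Total hours worked: 0.65 × 0.4 = 0.26 pp.
TFP growth = 0.81 − 1.611 = -0.801%.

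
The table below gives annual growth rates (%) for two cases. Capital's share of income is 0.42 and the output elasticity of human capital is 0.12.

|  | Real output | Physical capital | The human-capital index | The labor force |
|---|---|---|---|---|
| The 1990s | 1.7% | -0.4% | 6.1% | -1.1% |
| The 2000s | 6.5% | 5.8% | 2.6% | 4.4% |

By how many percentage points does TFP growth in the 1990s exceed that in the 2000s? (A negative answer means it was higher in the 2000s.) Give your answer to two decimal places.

-0.09 percentage points

Labor's share = 1 − 0.42 − 0.12 = 0.46.
The 1990s: TFP = 1.7 + 0.168 − 0.732 + 0.506 = 1.642%.
The 2000s: TFP = 6.5 − 2.436 − 0.312 − 2.024 = 1.728%.
Difference = 1.642 − (1.728) = -0.086 pp.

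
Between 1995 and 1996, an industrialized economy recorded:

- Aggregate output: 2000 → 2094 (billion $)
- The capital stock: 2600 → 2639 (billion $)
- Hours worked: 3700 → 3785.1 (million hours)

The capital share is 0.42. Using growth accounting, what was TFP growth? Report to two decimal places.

TFP grew 2.74%.

Aggregate output growth = (2094 − 2000) / 2000 = 4.7%.
The capital stock growth = (2639 − 2600) / 2600 = 1.5%.
Hours worked growth = (3785.1 − 3700) / 3700 = 2.3%.
Labor's share = 1 − 0.42 = 0.58.
The capital stock: 0.42 × 1.5 = 0.63 pp.
Hours worked: 0.58 × 2.3 = 1.334 pp.
TFP growth = 4.7 − 1.964 = 2.736%.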